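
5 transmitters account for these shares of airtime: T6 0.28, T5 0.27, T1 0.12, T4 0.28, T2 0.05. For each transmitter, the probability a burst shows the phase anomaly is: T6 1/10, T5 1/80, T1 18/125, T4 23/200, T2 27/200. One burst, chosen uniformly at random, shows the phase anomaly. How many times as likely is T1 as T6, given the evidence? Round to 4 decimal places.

0.6171

Unnormalized posteriors (prior × likelihood):
  T6: 0.28 × 0.1 = 0.028
  T5: 0.27 × 0.0125 = 0.003375
  T1: 0.12 × 0.144 = 0.01728
  T4: 0.28 × 0.115 = 0.0322
  T2: 0.05 × 0.135 = 0.00675
Total = 0.087605.
The ratio is 0.01728 / 0.028 (the normalizer cancels) = 0.6171.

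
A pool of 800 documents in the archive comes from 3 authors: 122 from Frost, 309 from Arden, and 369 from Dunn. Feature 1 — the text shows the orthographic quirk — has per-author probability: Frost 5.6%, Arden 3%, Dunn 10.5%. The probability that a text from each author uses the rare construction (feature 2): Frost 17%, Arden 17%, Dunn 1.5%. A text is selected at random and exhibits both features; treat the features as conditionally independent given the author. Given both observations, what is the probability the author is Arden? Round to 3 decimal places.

0.475

By Bayes' rule, posterior ∝ prior × likelihood:
  Frost: 0.1525 × 0.056 × 0.17 = 0.0014518
  Arden: 0.38625 × 0.03 × 0.17 = 0.001969875
  Dunn: 0.46125 × 0.105 × 0.015 = 0.00072646875
Normalizing constant = 0.00414814375.
P(Arden | evidence) = 0.001969875 / 0.00414814375 ≈ 0.475.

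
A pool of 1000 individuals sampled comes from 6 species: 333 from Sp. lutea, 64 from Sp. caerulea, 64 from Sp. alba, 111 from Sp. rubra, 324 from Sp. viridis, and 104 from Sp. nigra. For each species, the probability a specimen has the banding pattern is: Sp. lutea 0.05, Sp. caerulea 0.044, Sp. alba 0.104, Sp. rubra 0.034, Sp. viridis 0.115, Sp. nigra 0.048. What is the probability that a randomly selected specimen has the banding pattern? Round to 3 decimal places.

0.072

By Bayes' rule, posterior ∝ prior × likelihood:
  Sp. lutea: 0.333 × 0.05 = 0.01665
  Sp. caerulea: 0.064 × 0.044 = 0.002816
  Sp. alba: 0.064 × 0.104 = 0.006656
  Sp. rubra: 0.111 × 0.034 = 0.003774
  Sp. viridis: 0.324 × 0.115 = 0.03726
  Sp. nigra: 0.104 × 0.048 = 0.004992
P(banded) = 0.01665 + 0.002816 + 0.006656 + 0.003774 + 0.03726 + 0.004992 = 0.072148 → 0.072.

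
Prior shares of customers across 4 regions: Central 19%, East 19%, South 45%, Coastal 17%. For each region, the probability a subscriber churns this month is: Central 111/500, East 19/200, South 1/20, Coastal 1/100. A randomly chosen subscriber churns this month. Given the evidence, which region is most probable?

Central

By Bayes' rule, posterior ∝ prior × likelihood:
  Central: 0.19 × 0.222 = 0.04218
  East: 0.19 × 0.095 = 0.01805
  South: 0.45 × 0.05 = 0.0225
  Coastal: 0.17 × 0.01 = 0.0017
Normalizing constant = 0.08443.
Largest term belongs to Central, so Central is most probable.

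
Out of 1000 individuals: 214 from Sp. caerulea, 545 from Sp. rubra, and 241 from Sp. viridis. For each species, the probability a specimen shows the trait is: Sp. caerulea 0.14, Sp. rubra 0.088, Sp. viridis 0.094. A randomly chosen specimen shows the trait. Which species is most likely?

Prior × likelihood for each hypothesis:
  Sp. caerulea: 0.214 × 0.14 = 0.02996
  Sp. rubra: 0.545 × 0.088 = 0.04796
  Sp. viridis: 0.241 × 0.094 = 0.022654
Normalizing constant = 0.100574.
Largest term belongs to Sp. rubra, so Sp. rubra is most probable.

Sp. rubra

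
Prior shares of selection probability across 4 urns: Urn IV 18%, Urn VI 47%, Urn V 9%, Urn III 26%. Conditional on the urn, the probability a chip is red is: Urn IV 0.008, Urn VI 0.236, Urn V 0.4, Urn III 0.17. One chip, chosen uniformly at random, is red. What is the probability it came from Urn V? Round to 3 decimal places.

Unnormalized posteriors (prior × likelihood):
  Urn IV: 0.18 × 0.008 = 0.00144
  Urn VI: 0.47 × 0.236 = 0.11092
  Urn V: 0.09 × 0.4 = 0.036
  Urn III: 0.26 × 0.17 = 0.0442
Total = 0.19256.
P(Urn V | evidence) = 0.036 / 0.19256 ≈ 0.187.

0.187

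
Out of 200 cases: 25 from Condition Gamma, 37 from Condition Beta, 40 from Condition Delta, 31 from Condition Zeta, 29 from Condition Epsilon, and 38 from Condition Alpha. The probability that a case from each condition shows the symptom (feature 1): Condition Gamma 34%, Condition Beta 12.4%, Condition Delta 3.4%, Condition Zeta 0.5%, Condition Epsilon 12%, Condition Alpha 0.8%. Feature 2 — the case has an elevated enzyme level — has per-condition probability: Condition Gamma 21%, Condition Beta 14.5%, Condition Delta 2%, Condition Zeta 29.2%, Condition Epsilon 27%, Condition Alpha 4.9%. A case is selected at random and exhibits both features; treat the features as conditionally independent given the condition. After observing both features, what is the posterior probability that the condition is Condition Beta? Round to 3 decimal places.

Compute prior × likelihood for every hypothesis:
  Condition Gamma: 0.125 × 0.34 × 0.21 = 0.008925
  Condition Beta: 0.185 × 0.124 × 0.145 = 0.0033263
  Condition Delta: 0.2 × 0.034 × 0.02 = 0.000136
  Condition Zeta: 0.155 × 0.005 × 0.292 = 0.0002263
  Condition Epsilon: 0.145 × 0.12 × 0.27 = 0.004698
  Condition Alpha: 0.19 × 0.008 × 0.049 = 0.00007448
Total = 0.01738608.
P(Condition Beta | evidence) = 0.0033263 / 0.01738608 ≈ 0.191.

0.191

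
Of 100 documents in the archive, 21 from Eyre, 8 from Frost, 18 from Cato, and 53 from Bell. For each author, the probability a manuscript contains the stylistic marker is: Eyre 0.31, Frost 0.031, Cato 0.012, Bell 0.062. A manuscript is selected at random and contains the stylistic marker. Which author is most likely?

Eyre

Unnormalized posteriors (prior × likelihood):
  Eyre: 0.21 × 0.31 = 0.0651
  Frost: 0.08 × 0.031 = 0.00248
  Cato: 0.18 × 0.012 = 0.00216
  Bell: 0.53 × 0.062 = 0.03286
Sum = 0.1026.
Largest term belongs to Eyre, so Eyre is most probable.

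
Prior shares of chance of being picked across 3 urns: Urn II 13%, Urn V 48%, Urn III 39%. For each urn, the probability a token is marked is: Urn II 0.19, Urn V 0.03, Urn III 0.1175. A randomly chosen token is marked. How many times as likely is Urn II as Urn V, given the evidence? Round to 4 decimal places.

Unnormalized posteriors (prior × likelihood):
  Urn II: 0.13 × 0.19 = 0.0247
  Urn V: 0.48 × 0.03 = 0.0144
  Urn III: 0.39 × 0.1175 = 0.045825
Total = 0.084925.
The ratio is 0.0247 / 0.0144 (the normalizer cancels) = 1.7153.

1.7153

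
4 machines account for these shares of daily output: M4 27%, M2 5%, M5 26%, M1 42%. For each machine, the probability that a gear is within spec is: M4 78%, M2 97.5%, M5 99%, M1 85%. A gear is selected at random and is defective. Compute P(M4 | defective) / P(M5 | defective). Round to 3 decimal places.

22.846

Taking complements, P(defective | each) = M4 0.22, M2 0.025, M5 0.01, M1 0.15.
Compute prior × likelihood for every hypothesis:
  M4: 0.27 × 0.22 = 0.0594
  M2: 0.05 × 0.025 = 0.00125
  M5: 0.26 × 0.01 = 0.0026
  M1: 0.42 × 0.15 = 0.063
Normalizing constant = 0.12625.
The ratio is 0.0594 / 0.0026 (the normalizer cancels) = 22.846.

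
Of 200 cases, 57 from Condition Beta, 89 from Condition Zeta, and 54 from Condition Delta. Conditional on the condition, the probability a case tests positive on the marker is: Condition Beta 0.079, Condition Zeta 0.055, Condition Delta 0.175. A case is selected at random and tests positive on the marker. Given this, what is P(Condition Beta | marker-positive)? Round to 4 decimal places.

0.2389

Unnormalized posteriors (prior × likelihood):
  Condition Beta: 0.285 × 0.079 = 0.022515
  Condition Zeta: 0.445 × 0.055 = 0.024475
  Condition Delta: 0.27 × 0.175 = 0.04725
Sum = 0.09424.
P(Condition Beta | evidence) = 0.022515 / 0.09424 ≈ 0.2389.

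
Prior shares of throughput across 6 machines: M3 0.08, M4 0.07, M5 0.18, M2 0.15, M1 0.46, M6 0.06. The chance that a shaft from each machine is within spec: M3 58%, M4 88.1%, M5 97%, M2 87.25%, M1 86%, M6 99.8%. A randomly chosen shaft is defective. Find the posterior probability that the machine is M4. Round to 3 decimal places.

0.064

Taking complements, P(defective | each) = M3 0.42, M4 0.119, M5 0.03, M2 0.1275, M1 0.14, M6 0.002.
By Bayes' rule, posterior ∝ prior × likelihood:
  M3: 0.08 × 0.42 = 0.0336
  M4: 0.07 × 0.119 = 0.00833
  M5: 0.18 × 0.03 = 0.0054
  M2: 0.15 × 0.1275 = 0.019125
  M1: 0.46 × 0.14 = 0.0644
  M6: 0.06 × 0.002 = 0.00012
Total = 0.130975.
P(M4 | evidence) = 0.00833 / 0.130975 ≈ 0.064.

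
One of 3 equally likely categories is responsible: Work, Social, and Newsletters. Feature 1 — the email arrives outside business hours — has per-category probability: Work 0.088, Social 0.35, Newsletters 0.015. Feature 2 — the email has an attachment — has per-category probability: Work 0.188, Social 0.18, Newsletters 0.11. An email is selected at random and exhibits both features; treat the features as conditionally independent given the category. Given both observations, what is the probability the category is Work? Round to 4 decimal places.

0.2038

Since the prior is uniform, the posterior is proportional to the likelihood:
  Work: 0.088 × 0.188 = 0.016544
  Social: 0.35 × 0.18 = 0.063
  Newsletters: 0.015 × 0.11 = 0.00165
Total = 0.081194.
P(Work | evidence) = 0.016544 / 0.081194 ≈ 0.2038.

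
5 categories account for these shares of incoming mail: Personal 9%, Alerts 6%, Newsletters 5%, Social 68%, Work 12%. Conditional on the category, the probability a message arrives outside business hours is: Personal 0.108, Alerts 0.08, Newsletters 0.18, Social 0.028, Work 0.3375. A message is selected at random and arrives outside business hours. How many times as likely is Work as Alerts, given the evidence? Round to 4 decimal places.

8.4375

Prior × likelihood for each hypothesis:
  Personal: 0.09 × 0.108 = 0.00972
  Alerts: 0.06 × 0.08 = 0.0048
  Newsletters: 0.05 × 0.18 = 0.009
  Social: 0.68 × 0.028 = 0.01904
  Work: 0.12 × 0.3375 = 0.0405
Normalizing constant = 0.08306.
The ratio is 0.0405 / 0.0048 (the normalizer cancels) = 8.4375.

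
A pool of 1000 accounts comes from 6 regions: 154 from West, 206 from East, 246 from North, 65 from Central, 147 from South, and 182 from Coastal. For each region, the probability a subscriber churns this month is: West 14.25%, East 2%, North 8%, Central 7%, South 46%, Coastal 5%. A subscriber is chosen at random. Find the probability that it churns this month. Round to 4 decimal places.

Prior × likelihood for each hypothesis:
  West: 0.154 × 0.1425 = 0.021945
  East: 0.206 × 0.02 = 0.00412
  North: 0.246 × 0.08 = 0.01968
  Central: 0.065 × 0.07 = 0.00455
  South: 0.147 × 0.46 = 0.06762
  Coastal: 0.182 × 0.05 = 0.0091
P(churn) = 0.021945 + 0.00412 + 0.01968 + 0.00455 + 0.06762 + 0.0091 = 0.127015 → 0.1270.

0.1270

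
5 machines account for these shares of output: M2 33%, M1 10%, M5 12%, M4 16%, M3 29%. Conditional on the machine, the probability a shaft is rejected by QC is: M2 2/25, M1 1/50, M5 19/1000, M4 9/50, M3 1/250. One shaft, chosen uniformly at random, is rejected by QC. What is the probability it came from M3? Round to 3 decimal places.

Compute prior × likelihood for every hypothesis:
  M2: 0.33 × 0.08 = 0.0264
  M1: 0.1 × 0.02 = 0.002
  M5: 0.12 × 0.019 = 0.00228
  M4: 0.16 × 0.18 = 0.0288
  M3: 0.29 × 0.004 = 0.00116
Normalizing constant = 0.06064.
P(M3 | evidence) = 0.00116 / 0.06064 ≈ 0.019.

0.019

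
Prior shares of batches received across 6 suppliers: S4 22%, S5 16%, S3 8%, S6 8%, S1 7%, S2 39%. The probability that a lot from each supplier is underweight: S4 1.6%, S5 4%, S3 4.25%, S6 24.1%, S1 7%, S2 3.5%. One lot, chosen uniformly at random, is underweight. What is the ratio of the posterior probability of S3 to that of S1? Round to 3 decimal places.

By Bayes' rule, posterior ∝ prior × likelihood:
  S4: 0.22 × 0.016 = 0.00352
  S5: 0.16 × 0.04 = 0.0064
  S3: 0.08 × 0.0425 = 0.0034
  S6: 0.08 × 0.241 = 0.01928
  S1: 0.07 × 0.07 = 0.0049
  S2: 0.39 × 0.035 = 0.01365
Total = 0.05115.
The ratio is 0.0034 / 0.0049 (the normalizer cancels) = 0.694.

0.694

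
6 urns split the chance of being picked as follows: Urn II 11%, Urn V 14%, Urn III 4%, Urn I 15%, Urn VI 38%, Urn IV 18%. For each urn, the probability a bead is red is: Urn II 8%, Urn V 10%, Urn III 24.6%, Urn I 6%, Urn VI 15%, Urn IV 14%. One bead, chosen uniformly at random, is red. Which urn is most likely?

Urn VI

By Bayes' rule, posterior ∝ prior × likelihood:
  Urn II: 0.11 × 0.08 = 0.0088
  Urn V: 0.14 × 0.1 = 0.014
  Urn III: 0.04 × 0.246 = 0.00984
  Urn I: 0.15 × 0.06 = 0.009
  Urn VI: 0.38 × 0.15 = 0.057
  Urn IV: 0.18 × 0.14 = 0.0252
Normalizing constant = 0.12384.
Largest term belongs to Urn VI, so Urn VI is most probable.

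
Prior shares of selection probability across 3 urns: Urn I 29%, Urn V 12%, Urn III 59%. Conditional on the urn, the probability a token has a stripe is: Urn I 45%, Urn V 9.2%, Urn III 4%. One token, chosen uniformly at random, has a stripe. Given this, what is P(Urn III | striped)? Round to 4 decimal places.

Prior × likelihood for each hypothesis:
  Urn I: 0.29 × 0.45 = 0.1305
  Urn V: 0.12 × 0.092 = 0.01104
  Urn III: 0.59 × 0.04 = 0.0236
Sum = 0.16514.
P(Urn III | evidence) = 0.0236 / 0.16514 ≈ 0.1429.

0.1429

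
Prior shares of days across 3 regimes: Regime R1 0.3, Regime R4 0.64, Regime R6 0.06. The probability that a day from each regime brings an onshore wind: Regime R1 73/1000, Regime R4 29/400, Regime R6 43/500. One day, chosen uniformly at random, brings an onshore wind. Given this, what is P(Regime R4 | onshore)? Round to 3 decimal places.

Unnormalized posteriors (prior × likelihood):
  Regime R1: 0.3 × 0.073 = 0.0219
  Regime R4: 0.64 × 0.0725 = 0.0464
  Regime R6: 0.06 × 0.086 = 0.00516
Sum = 0.07346.
P(Regime R4 | evidence) = 0.0464 / 0.07346 ≈ 0.632.

0.632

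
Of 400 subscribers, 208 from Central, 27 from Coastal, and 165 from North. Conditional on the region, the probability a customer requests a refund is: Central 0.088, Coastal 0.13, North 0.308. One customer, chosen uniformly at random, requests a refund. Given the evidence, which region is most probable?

North

Unnormalized posteriors (prior × likelihood):
  Central: 0.52 × 0.088 = 0.04576
  Coastal: 0.0675 × 0.13 = 0.008775
  North: 0.4125 × 0.308 = 0.12705
Total = 0.181585.
Largest term belongs to North, so North is most probable.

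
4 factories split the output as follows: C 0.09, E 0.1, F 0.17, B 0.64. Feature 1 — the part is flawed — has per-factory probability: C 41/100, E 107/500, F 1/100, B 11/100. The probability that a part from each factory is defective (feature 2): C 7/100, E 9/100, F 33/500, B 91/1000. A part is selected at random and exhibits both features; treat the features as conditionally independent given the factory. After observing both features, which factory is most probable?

B

By Bayes' rule, posterior ∝ prior × likelihood:
  C: 0.09 × 0.41 × 0.07 = 0.002583
  E: 0.1 × 0.214 × 0.09 = 0.001926
  F: 0.17 × 0.01 × 0.066 = 0.0001122
  B: 0.64 × 0.11 × 0.091 = 0.0064064
Sum = 0.0110276.
Largest term belongs to B, so B is most probable.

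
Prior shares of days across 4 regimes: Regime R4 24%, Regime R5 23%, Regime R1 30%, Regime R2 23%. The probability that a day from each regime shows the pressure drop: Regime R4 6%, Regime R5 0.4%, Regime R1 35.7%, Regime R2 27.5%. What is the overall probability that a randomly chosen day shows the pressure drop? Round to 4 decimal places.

0.1857

Unnormalized posteriors (prior × likelihood):
  Regime R4: 0.24 × 0.06 = 0.0144
  Regime R5: 0.23 × 0.004 = 0.00092
  Regime R1: 0.3 × 0.357 = 0.1071
  Regime R2: 0.23 × 0.275 = 0.06325
P(drop) = 0.0144 + 0.00092 + 0.1071 + 0.06325 = 0.18567 → 0.1857.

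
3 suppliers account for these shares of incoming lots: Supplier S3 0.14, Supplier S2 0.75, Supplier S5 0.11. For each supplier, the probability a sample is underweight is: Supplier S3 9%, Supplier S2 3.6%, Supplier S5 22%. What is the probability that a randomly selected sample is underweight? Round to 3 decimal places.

0.064

By Bayes' rule, posterior ∝ prior × likelihood:
  Supplier S3: 0.14 × 0.09 = 0.0126
  Supplier S2: 0.75 × 0.036 = 0.027
  Supplier S5: 0.11 × 0.22 = 0.0242
P(underweight) = 0.0126 + 0.027 + 0.0242 = 0.0638 → 0.064.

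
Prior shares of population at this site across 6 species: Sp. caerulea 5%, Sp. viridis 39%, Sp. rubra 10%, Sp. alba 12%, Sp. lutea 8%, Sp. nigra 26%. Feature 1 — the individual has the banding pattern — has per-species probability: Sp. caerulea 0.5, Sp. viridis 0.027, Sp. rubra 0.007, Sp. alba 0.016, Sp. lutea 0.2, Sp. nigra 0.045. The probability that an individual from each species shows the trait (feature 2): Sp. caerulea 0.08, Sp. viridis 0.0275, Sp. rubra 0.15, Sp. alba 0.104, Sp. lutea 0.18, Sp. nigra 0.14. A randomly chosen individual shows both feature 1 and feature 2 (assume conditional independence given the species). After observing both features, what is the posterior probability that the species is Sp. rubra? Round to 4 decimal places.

0.0148

Prior × likelihood for each hypothesis:
  Sp. caerulea: 0.05 × 0.5 × 0.08 = 0.002
  Sp. viridis: 0.39 × 0.027 × 0.0275 = 0.000289575
  Sp. rubra: 0.1 × 0.007 × 0.15 = 0.000105
  Sp. alba: 0.12 × 0.016 × 0.104 = 0.00019968
  Sp. lutea: 0.08 × 0.2 × 0.18 = 0.00288
  Sp. nigra: 0.26 × 0.045 × 0.14 = 0.001638
Total = 0.007112255.
P(Sp. rubra | evidence) = 0.000105 / 0.007112255 ≈ 0.0148.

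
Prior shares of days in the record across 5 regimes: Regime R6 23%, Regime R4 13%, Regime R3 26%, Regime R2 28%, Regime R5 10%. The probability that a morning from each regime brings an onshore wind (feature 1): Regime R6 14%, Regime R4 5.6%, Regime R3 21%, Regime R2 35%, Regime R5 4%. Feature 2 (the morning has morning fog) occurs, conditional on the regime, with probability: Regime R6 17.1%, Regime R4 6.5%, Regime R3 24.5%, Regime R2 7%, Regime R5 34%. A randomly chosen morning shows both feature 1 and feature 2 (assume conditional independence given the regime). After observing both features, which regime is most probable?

Unnormalized posteriors (prior × likelihood):
  Regime R6: 0.23 × 0.14 × 0.171 = 0.0055062
  Regime R4: 0.13 × 0.056 × 0.065 = 0.0004732
  Regime R3: 0.26 × 0.21 × 0.245 = 0.013377
  Regime R2: 0.28 × 0.35 × 0.07 = 0.00686
  Regime R5: 0.1 × 0.04 × 0.34 = 0.00136
Normalizing constant = 0.0275764.
Largest term belongs to Regime R3, so Regime R3 is most probable.

Regime R3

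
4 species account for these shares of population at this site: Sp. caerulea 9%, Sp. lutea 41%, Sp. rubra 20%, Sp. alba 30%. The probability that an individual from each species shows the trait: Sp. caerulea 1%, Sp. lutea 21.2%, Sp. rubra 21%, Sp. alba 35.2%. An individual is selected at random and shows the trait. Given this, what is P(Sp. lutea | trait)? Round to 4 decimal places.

Compute prior × likelihood for every hypothesis:
  Sp. caerulea: 0.09 × 0.01 = 0.0009
  Sp. lutea: 0.41 × 0.212 = 0.08692
  Sp. rubra: 0.2 × 0.21 = 0.042
  Sp. alba: 0.3 × 0.352 = 0.1056
Normalizing constant = 0.23542.
P(Sp. lutea | evidence) = 0.08692 / 0.23542 ≈ 0.3692.

0.3692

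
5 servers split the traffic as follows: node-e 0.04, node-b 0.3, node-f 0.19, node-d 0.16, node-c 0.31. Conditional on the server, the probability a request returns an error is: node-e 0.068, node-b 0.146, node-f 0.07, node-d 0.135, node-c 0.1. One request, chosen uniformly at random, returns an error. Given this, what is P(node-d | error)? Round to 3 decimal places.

0.192

Prior × likelihood for each hypothesis:
  node-e: 0.04 × 0.068 = 0.00272
  node-b: 0.3 × 0.146 = 0.0438
  node-f: 0.19 × 0.07 = 0.0133
  node-d: 0.16 × 0.135 = 0.0216
  node-c: 0.31 × 0.1 = 0.031
Normalizing constant = 0.11242.
P(node-d | evidence) = 0.0216 / 0.11242 ≈ 0.192.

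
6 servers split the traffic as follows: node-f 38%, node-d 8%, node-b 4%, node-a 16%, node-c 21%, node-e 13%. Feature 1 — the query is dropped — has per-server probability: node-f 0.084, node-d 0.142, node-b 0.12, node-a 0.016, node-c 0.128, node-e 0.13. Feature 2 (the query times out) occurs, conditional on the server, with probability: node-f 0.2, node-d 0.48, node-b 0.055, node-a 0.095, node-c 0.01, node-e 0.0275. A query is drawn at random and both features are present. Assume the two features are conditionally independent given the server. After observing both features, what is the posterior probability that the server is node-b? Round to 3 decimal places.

By Bayes' rule, posterior ∝ prior × likelihood:
  node-f: 0.38 × 0.084 × 0.2 = 0.006384
  node-d: 0.08 × 0.142 × 0.48 = 0.0054528
  node-b: 0.04 × 0.12 × 0.055 = 0.000264
  node-a: 0.16 × 0.016 × 0.095 = 0.0002432
  node-c: 0.21 × 0.128 × 0.01 = 0.0002688
  node-e: 0.13 × 0.13 × 0.0275 = 0.00046475
Total = 0.01307755.
P(node-b | evidence) = 0.000264 / 0.01307755 ≈ 0.020.

0.020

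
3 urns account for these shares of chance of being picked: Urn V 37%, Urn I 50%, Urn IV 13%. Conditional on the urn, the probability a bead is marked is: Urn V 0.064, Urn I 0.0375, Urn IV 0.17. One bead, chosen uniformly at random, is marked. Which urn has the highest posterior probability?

Compute prior × likelihood for every hypothesis:
  Urn V: 0.37 × 0.064 = 0.02368
  Urn I: 0.5 × 0.0375 = 0.01875
  Urn IV: 0.13 × 0.17 = 0.0221
Total = 0.06453.
Largest term belongs to Urn V, so Urn V is most probable.

Urn V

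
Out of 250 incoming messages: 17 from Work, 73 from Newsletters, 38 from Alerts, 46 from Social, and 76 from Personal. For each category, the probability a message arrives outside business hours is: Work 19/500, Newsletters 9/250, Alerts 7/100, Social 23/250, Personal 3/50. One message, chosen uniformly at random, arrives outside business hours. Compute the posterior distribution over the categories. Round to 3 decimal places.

By Bayes' rule, posterior ∝ prior × likelihood:
  Work: 0.068 × 0.038 = 0.002584
  Newsletters: 0.292 × 0.036 = 0.010512
  Alerts: 0.152 × 0.07 = 0.01064
  Social: 0.184 × 0.092 = 0.016928
  Personal: 0.304 × 0.06 = 0.01824
Normalizing constant = 0.058904.
P(Work | off-hours) = 0.002584/0.058904 ≈ 0.044
P(Newsletters | off-hours) = 0.010512/0.058904 ≈ 0.178
P(Alerts | off-hours) = 0.01064/0.058904 ≈ 0.181
P(Social | off-hours) = 0.016928/0.058904 ≈ 0.287
P(Personal | off-hours) = 0.01824/0.058904 ≈ 0.310

Work 0.044, Newsletters 0.178, Alerts 0.181, Social 0.287, Personal 0.310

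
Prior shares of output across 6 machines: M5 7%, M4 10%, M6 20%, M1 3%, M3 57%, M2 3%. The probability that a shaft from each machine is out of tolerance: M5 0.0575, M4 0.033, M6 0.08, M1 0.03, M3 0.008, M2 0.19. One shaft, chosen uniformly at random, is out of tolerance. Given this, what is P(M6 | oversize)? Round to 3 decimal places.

Unnormalized posteriors (prior × likelihood):
  M5: 0.07 × 0.0575 = 0.004025
  M4: 0.1 × 0.033 = 0.0033
  M6: 0.2 × 0.08 = 0.016
  M1: 0.03 × 0.03 = 0.0009
  M3: 0.57 × 0.008 = 0.00456
  M2: 0.03 × 0.19 = 0.0057
Total = 0.034485.
P(M6 | evidence) = 0.016 / 0.034485 ≈ 0.464.

0.464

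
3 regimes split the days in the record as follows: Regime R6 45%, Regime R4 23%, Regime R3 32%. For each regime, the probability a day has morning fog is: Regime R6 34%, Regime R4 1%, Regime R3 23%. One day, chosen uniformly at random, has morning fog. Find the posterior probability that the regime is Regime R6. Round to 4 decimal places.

Compute prior × likelihood for every hypothesis:
  Regime R6: 0.45 × 0.34 = 0.153
  Regime R4: 0.23 × 0.01 = 0.0023
  Regime R3: 0.32 × 0.23 = 0.0736
Total = 0.2289.
P(Regime R6 | evidence) = 0.153 / 0.2289 ≈ 0.6684.

0.6684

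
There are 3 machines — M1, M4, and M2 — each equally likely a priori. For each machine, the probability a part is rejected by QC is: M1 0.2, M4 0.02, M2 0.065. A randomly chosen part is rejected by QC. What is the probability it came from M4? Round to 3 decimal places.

0.070

With a uniform prior (1/3 each), posterior ∝ likelihood:
  M1: 0.2
  M4: 0.02
  M2: 0.065
Total = 0.285.
P(M4 | evidence) = 0.02 / 0.285 ≈ 0.070.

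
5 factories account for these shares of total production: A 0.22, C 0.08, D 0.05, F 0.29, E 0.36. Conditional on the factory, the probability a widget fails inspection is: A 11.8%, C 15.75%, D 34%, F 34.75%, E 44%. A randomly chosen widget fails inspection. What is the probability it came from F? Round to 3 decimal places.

0.320

Unnormalized posteriors (prior × likelihood):
  A: 0.22 × 0.118 = 0.02596
  C: 0.08 × 0.1575 = 0.0126
  D: 0.05 × 0.34 = 0.017
  F: 0.29 × 0.3475 = 0.100775
  E: 0.36 × 0.44 = 0.1584
Total = 0.314735.
P(F | evidence) = 0.100775 / 0.314735 ≈ 0.320.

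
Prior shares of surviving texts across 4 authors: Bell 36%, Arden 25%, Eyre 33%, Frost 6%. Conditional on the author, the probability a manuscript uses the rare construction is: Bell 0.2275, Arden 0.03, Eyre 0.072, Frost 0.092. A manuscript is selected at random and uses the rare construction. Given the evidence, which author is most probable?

Unnormalized posteriors (prior × likelihood):
  Bell: 0.36 × 0.2275 = 0.0819
  Arden: 0.25 × 0.03 = 0.0075
  Eyre: 0.33 × 0.072 = 0.02376
  Frost: 0.06 × 0.092 = 0.00552
Normalizing constant = 0.11868.
Largest term belongs to Bell, so Bell is most probable.

Bell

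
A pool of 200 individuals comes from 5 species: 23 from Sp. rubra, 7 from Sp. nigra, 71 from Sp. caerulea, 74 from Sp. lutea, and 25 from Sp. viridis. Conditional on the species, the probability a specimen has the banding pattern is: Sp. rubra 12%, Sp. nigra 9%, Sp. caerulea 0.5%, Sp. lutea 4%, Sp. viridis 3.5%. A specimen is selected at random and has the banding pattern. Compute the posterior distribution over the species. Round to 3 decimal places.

Unnormalized posteriors (prior × likelihood):
  Sp. rubra: 0.115 × 0.12 = 0.0138
  Sp. nigra: 0.035 × 0.09 = 0.00315
  Sp. caerulea: 0.355 × 0.005 = 0.001775
  Sp. lutea: 0.37 × 0.04 = 0.0148
  Sp. viridis: 0.125 × 0.035 = 0.004375
Normalizing constant = 0.0379.
P(Sp. rubra | banded) = 0.0138/0.0379 ≈ 0.364
P(Sp. nigra | banded) = 0.00315/0.0379 ≈ 0.083
P(Sp. caerulea | banded) = 0.001775/0.0379 ≈ 0.047
P(Sp. lutea | banded) = 0.0148/0.0379 ≈ 0.391
P(Sp. viridis | banded) = 0.004375/0.0379 ≈ 0.115

Sp. rubra 0.364, Sp. nigra 0.083, Sp. caerulea 0.047, Sp. lutea 0.391, Sp. viridis 0.115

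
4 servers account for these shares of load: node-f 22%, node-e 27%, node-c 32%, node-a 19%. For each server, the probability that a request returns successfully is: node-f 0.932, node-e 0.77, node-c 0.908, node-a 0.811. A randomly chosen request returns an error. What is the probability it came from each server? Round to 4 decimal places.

Taking complements, P(error | each) = node-f 0.068, node-e 0.23, node-c 0.092, node-a 0.189.
Prior × likelihood for each hypothesis:
  node-f: 0.22 × 0.068 = 0.01496
  node-e: 0.27 × 0.23 = 0.0621
  node-c: 0.32 × 0.092 = 0.02944
  node-a: 0.19 × 0.189 = 0.03591
Sum = 0.14241.
P(node-f | error) = 0.01496/0.14241 ≈ 0.1050
P(node-e | error) = 0.0621/0.14241 ≈ 0.4361
P(node-c | error) = 0.02944/0.14241 ≈ 0.2067
P(node-a | error) = 0.03591/0.14241 ≈ 0.2522

node-f 0.1050, node-e 0.4361, node-c 0.2067, node-a 0.2522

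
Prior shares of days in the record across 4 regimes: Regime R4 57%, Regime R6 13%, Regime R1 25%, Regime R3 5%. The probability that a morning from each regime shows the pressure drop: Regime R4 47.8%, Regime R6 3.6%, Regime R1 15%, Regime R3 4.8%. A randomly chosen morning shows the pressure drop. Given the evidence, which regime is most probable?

Compute prior × likelihood for every hypothesis:
  Regime R4: 0.57 × 0.478 = 0.27246
  Regime R6: 0.13 × 0.036 = 0.00468
  Regime R1: 0.25 × 0.15 = 0.0375
  Regime R3: 0.05 × 0.048 = 0.0024
Normalizing constant = 0.31704.
Largest term belongs to Regime R4, so Regime R4 is most probable.

Regime R4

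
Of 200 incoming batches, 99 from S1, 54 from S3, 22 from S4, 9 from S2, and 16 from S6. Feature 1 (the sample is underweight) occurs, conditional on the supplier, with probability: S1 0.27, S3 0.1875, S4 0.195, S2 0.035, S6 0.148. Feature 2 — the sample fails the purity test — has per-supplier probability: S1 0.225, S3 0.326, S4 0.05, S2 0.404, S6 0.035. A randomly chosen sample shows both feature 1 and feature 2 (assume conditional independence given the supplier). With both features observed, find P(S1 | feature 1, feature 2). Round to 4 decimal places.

Compute prior × likelihood for every hypothesis:
  S1: 0.495 × 0.27 × 0.225 = 0.03007125
  S3: 0.27 × 0.1875 × 0.326 = 0.01650375
  S4: 0.11 × 0.195 × 0.05 = 0.0010725
  S2: 0.045 × 0.035 × 0.404 = 0.0006363
  S6: 0.08 × 0.148 × 0.035 = 0.0004144
Normalizing constant = 0.0486982.
P(S1 | evidence) = 0.03007125 / 0.0486982 ≈ 0.6175.

0.6175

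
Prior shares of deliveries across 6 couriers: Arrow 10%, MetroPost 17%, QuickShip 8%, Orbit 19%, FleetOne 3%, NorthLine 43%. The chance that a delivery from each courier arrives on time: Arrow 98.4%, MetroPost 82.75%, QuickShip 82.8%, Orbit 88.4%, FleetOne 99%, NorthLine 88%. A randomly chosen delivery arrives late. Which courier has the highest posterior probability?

NorthLine

Taking complements, P(late | each) = Arrow 0.016, MetroPost 0.1725, QuickShip 0.172, Orbit 0.116, FleetOne 0.01, NorthLine 0.12.
By Bayes' rule, posterior ∝ prior × likelihood:
  Arrow: 0.1 × 0.016 = 0.0016
  MetroPost: 0.17 × 0.1725 = 0.029325
  QuickShip: 0.08 × 0.172 = 0.01376
  Orbit: 0.19 × 0.116 = 0.02204
  FleetOne: 0.03 × 0.01 = 0.0003
  NorthLine: 0.43 × 0.12 = 0.0516
Normalizing constant = 0.118625.
Largest term belongs to NorthLine, so NorthLine is most probable.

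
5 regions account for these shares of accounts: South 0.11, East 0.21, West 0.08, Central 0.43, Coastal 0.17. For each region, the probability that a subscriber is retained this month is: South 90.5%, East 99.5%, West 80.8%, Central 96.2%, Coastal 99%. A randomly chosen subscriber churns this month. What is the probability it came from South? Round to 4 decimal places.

0.2327

Taking complements, P(churn | each) = South 0.095, East 0.005, West 0.192, Central 0.038, Coastal 0.01.
By Bayes' rule, posterior ∝ prior × likelihood:
  South: 0.11 × 0.095 = 0.01045
  East: 0.21 × 0.005 = 0.00105
  West: 0.08 × 0.192 = 0.01536
  Central: 0.43 × 0.038 = 0.01634
  Coastal: 0.17 × 0.01 = 0.0017
Normalizing constant = 0.0449.
P(South | evidence) = 0.01045 / 0.0449 ≈ 0.2327.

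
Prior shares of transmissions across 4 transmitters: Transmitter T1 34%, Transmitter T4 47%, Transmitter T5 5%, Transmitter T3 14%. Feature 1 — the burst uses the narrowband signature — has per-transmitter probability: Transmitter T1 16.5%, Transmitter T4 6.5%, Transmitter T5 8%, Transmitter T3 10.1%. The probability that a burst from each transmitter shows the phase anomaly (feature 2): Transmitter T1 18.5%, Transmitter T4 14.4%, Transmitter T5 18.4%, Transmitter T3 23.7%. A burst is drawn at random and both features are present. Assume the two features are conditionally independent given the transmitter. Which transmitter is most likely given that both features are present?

By Bayes' rule, posterior ∝ prior × likelihood:
  Transmitter T1: 0.34 × 0.165 × 0.185 = 0.0103785
  Transmitter T4: 0.47 × 0.065 × 0.144 = 0.0043992
  Transmitter T5: 0.05 × 0.08 × 0.184 = 0.000736
  Transmitter T3: 0.14 × 0.101 × 0.237 = 0.00335118
Total = 0.01886488.
Largest term belongs to Transmitter T1, so Transmitter T1 is most probable.

Transmitter T1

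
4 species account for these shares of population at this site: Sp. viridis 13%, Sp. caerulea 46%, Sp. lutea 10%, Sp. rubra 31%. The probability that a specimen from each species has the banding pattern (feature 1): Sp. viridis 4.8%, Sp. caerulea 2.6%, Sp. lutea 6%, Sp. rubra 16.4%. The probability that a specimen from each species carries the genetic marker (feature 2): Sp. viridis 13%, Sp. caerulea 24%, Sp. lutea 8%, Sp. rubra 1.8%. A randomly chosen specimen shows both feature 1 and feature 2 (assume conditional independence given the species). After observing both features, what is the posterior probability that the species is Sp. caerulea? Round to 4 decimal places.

By Bayes' rule, posterior ∝ prior × likelihood:
  Sp. viridis: 0.13 × 0.048 × 0.13 = 0.0008112
  Sp. caerulea: 0.46 × 0.026 × 0.24 = 0.0028704
  Sp. lutea: 0.1 × 0.06 × 0.08 = 0.00048
  Sp. rubra: 0.31 × 0.164 × 0.018 = 0.00091512
Total = 0.00507672.
P(Sp. caerulea | evidence) = 0.0028704 / 0.00507672 ≈ 0.5654.

0.5654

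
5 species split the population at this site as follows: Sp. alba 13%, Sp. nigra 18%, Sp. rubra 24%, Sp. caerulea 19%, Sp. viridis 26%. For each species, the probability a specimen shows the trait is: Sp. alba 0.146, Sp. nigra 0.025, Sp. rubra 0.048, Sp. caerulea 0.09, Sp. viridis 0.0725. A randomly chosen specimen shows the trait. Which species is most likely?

By Bayes' rule, posterior ∝ prior × likelihood:
  Sp. alba: 0.13 × 0.146 = 0.01898
  Sp. nigra: 0.18 × 0.025 = 0.0045
  Sp. rubra: 0.24 × 0.048 = 0.01152
  Sp. caerulea: 0.19 × 0.09 = 0.0171
  Sp. viridis: 0.26 × 0.0725 = 0.01885
Sum = 0.07095.
Largest term belongs to Sp. alba, so Sp. alba is most probable.

Sp. alba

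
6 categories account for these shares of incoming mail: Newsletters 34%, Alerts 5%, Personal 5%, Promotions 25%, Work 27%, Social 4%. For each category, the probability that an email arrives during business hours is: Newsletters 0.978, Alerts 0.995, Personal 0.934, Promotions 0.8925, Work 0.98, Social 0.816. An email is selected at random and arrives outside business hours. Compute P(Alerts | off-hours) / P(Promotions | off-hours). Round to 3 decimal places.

0.009

Taking complements, P(off-hours | each) = Newsletters 0.022, Alerts 0.005, Personal 0.066, Promotions 0.1075, Work 0.02, Social 0.184.
Unnormalized posteriors (prior × likelihood):
  Newsletters: 0.34 × 0.022 = 0.00748
  Alerts: 0.05 × 0.005 = 0.00025
  Personal: 0.05 × 0.066 = 0.0033
  Promotions: 0.25 × 0.1075 = 0.026875
  Work: 0.27 × 0.02 = 0.0054
  Social: 0.04 × 0.184 = 0.00736
Normalizing constant = 0.050665.
The ratio is 0.00025 / 0.026875 (the normalizer cancels) = 0.009.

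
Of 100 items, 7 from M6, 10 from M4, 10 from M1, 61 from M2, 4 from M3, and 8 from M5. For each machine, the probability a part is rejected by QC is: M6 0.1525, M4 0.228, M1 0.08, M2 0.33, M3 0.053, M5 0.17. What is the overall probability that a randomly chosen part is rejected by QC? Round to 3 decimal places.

0.258

Unnormalized posteriors (prior × likelihood):
  M6: 0.07 × 0.1525 = 0.010675
  M4: 0.1 × 0.228 = 0.0228
  M1: 0.1 × 0.08 = 0.008
  M2: 0.61 × 0.33 = 0.2013
  M3: 0.04 × 0.053 = 0.00212
  M5: 0.08 × 0.17 = 0.0136
P(rejected) = 0.010675 + 0.0228 + 0.008 + 0.2013 + 0.00212 + 0.0136 = 0.258495 → 0.258.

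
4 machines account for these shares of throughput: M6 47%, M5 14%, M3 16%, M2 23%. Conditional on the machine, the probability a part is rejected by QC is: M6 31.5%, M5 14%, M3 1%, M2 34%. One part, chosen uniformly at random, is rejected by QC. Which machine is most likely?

M6

By Bayes' rule, posterior ∝ prior × likelihood:
  M6: 0.47 × 0.315 = 0.14805
  M5: 0.14 × 0.14 = 0.0196
  M3: 0.16 × 0.01 = 0.0016
  M2: 0.23 × 0.34 = 0.0782
Sum = 0.24745.
Largest term belongs to M6, so M6 is most probable.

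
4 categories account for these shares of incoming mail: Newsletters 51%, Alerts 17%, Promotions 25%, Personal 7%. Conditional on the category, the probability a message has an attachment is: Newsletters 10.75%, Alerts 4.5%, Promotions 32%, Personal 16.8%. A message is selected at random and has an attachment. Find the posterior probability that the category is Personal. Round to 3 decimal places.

Prior × likelihood for each hypothesis:
  Newsletters: 0.51 × 0.1075 = 0.054825
  Alerts: 0.17 × 0.045 = 0.00765
  Promotions: 0.25 × 0.32 = 0.08
  Personal: 0.07 × 0.168 = 0.01176
Total = 0.154235.
P(Personal | evidence) = 0.01176 / 0.154235 ≈ 0.076.

0.076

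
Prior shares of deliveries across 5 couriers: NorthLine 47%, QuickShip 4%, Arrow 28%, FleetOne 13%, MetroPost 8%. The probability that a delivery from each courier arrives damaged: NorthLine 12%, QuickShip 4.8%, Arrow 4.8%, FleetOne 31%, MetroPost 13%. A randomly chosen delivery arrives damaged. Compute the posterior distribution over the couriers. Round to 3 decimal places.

Unnormalized posteriors (prior × likelihood):
  NorthLine: 0.47 × 0.12 = 0.0564
  QuickShip: 0.04 × 0.048 = 0.00192
  Arrow: 0.28 × 0.048 = 0.01344
  FleetOne: 0.13 × 0.31 = 0.0403
  MetroPost: 0.08 × 0.13 = 0.0104
Sum = 0.12246.
P(NorthLine | damaged) = 0.0564/0.12246 ≈ 0.461
P(QuickShip | damaged) = 0.00192/0.12246 ≈ 0.016
P(Arrow | damaged) = 0.01344/0.12246 ≈ 0.110
P(FleetOne | damaged) = 0.0403/0.12246 ≈ 0.329
P(MetroPost | damaged) = 0.0104/0.12246 ≈ 0.085
(Check: 0.461+0.016+0.110+0.329+0.085 = 1.001.)

NorthLine 0.461, QuickShip 0.016, Arrow 0.110, FleetOne 0.329, MetroPost 0.085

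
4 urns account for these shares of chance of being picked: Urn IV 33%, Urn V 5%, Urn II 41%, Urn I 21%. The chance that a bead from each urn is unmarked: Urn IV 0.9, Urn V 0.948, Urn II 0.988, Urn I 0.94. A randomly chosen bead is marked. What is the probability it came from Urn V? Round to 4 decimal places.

0.0489

Taking complements, P(marked | each) = Urn IV 0.1, Urn V 0.052, Urn II 0.012, Urn I 0.06.
Compute prior × likelihood for every hypothesis:
  Urn IV: 0.33 × 0.1 = 0.033
  Urn V: 0.05 × 0.052 = 0.0026
  Urn II: 0.41 × 0.012 = 0.00492
  Urn I: 0.21 × 0.06 = 0.0126
Normalizing constant = 0.05312.
P(Urn V | evidence) = 0.0026 / 0.05312 ≈ 0.0489.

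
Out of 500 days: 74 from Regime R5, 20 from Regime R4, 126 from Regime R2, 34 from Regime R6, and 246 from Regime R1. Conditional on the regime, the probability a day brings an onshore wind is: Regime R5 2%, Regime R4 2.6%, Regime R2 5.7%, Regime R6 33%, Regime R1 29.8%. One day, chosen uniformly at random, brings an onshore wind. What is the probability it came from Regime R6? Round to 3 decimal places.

0.120

Compute prior × likelihood for every hypothesis:
  Regime R5: 0.148 × 0.02 = 0.00296
  Regime R4: 0.04 × 0.026 = 0.00104
  Regime R2: 0.252 × 0.057 = 0.014364
  Regime R6: 0.068 × 0.33 = 0.02244
  Regime R1: 0.492 × 0.298 = 0.146616
Sum = 0.18742.
P(Regime R6 | evidence) = 0.02244 / 0.18742 ≈ 0.120.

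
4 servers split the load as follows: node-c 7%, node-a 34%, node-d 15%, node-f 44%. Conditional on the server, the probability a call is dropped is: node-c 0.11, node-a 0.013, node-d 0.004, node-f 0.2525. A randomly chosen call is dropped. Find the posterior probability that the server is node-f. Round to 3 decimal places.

Compute prior × likelihood for every hypothesis:
  node-c: 0.07 × 0.11 = 0.0077
  node-a: 0.34 × 0.013 = 0.00442
  node-d: 0.15 × 0.004 = 0.0006
  node-f: 0.44 × 0.2525 = 0.1111
Total = 0.12382.
P(node-f | evidence) = 0.1111 / 0.12382 ≈ 0.897.

0.897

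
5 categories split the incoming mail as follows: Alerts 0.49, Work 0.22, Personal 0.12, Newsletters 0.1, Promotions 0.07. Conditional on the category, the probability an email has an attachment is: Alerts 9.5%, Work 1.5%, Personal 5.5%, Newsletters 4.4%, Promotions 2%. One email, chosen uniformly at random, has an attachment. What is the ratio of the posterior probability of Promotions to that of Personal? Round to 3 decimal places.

0.212

Prior × likelihood for each hypothesis:
  Alerts: 0.49 × 0.095 = 0.04655
  Work: 0.22 × 0.015 = 0.0033
  Personal: 0.12 × 0.055 = 0.0066
  Newsletters: 0.1 × 0.044 = 0.0044
  Promotions: 0.07 × 0.02 = 0.0014
Normalizing constant = 0.06225.
The ratio is 0.0014 / 0.0066 (the normalizer cancels) = 0.212.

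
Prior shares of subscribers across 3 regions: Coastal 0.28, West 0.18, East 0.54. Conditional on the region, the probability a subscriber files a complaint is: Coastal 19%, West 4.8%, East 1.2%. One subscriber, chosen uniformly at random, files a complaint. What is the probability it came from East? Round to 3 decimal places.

0.095

Compute prior × likelihood for every hypothesis:
  Coastal: 0.28 × 0.19 = 0.0532
  West: 0.18 × 0.048 = 0.00864
  East: 0.54 × 0.012 = 0.00648
Normalizing constant = 0.06832.
P(East | evidence) = 0.00648 / 0.06832 ≈ 0.095.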